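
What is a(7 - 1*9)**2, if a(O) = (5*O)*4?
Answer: 1600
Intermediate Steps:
a(O) = 20*O
a(7 - 1*9)**2 = (20*(7 - 1*9))**2 = (20*(7 - 9))**2 = (20*(-2))**2 = (-40)**2 = 1600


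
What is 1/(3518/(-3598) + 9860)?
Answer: 1799/17736381 ≈ 0.00010143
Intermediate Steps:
1/(3518/(-3598) + 9860) = 1/(3518*(-1/3598) + 9860) = 1/(-1759/1799 + 9860) = 1/(17736381/1799) = 1799/17736381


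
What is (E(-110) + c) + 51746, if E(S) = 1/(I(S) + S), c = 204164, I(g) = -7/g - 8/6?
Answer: 9396758960/36719 ≈ 2.5591e+5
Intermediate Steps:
I(g) = -4/3 - 7/g (I(g) = -7/g - 8*⅙ = -7/g - 4/3 = -4/3 - 7/g)
E(S) = 1/(-4/3 + S - 7/S) (E(S) = 1/((-4/3 - 7/S) + S) = 1/(-4/3 + S - 7/S))
(E(-110) + c) + 51746 = (-3*(-110)/(21 - 1*(-110)*(-4 + 3*(-110))) + 204164) + 51746 = (-3*(-110)/(21 - 1*(-110)*(-4 - 330)) + 204164) + 51746 = (-3*(-110)/(21 - 1*(-110)*(-334)) + 204164) + 51746 = (-3*(-110)/(21 - 36740) + 204164) + 51746 = (-3*(-110)/(-36719) + 204164) + 51746 = (-3*(-110)*(-1/36719) + 204164) + 51746 = (-330/36719 + 204164) + 51746 = 7496697586/36719 + 51746 = 9396758960/36719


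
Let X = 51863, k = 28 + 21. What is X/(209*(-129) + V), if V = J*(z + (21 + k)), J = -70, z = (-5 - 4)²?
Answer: -51863/37531 ≈ -1.3819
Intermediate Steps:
k = 49
z = 81 (z = (-9)² = 81)
V = -10570 (V = -70*(81 + (21 + 49)) = -70*(81 + 70) = -70*151 = -10570)
X/(209*(-129) + V) = 51863/(209*(-129) - 10570) = 51863/(-26961 - 10570) = 51863/(-37531) = 51863*(-1/37531) = -51863/37531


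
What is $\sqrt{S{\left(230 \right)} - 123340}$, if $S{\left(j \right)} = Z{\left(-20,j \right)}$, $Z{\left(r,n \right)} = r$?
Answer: $4 i \sqrt{7710} \approx 351.23 i$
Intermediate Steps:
$S{\left(j \right)} = -20$
$\sqrt{S{\left(230 \right)} - 123340} = \sqrt{-20 - 123340} = \sqrt{-123360} = 4 i \sqrt{7710}$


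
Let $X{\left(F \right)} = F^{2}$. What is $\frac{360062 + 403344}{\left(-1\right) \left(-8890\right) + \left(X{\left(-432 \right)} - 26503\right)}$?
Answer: $\frac{763406}{169011} \approx 4.5169$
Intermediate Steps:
$\frac{360062 + 403344}{\left(-1\right) \left(-8890\right) + \left(X{\left(-432 \right)} - 26503\right)} = \frac{360062 + 403344}{\left(-1\right) \left(-8890\right) + \left(\left(-432\right)^{2} - 26503\right)} = \frac{763406}{8890 + \left(186624 - 26503\right)} = \frac{763406}{8890 + 160121} = \frac{763406}{169011}$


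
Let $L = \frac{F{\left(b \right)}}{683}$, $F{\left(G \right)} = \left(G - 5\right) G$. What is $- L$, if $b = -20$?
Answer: $- \frac{500}{683} \approx -0.73206$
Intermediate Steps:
$F{\left(G \right)} = G \left(-5 + G\right)$ ($F{\left(G \right)} = \left(-5 + G\right) G = G \left(-5 + G\right)$)
$L = \frac{500}{683}$ ($L = \frac{\left(-20\right) \left(-5 - 20\right)}{683} = \left(-20\right) \left(-25\right) \frac{1}{683} = 500 \cdot \frac{1}{683} = \frac{500}{683} \approx 0.73206$)
$- L = \left(-1\right) \frac{500}{683} = - \frac{500}{683}$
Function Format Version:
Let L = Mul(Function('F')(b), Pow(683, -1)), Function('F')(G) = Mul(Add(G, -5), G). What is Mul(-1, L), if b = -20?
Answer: Rational(-500, 683) ≈ -0.73206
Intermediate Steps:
Function('F')(G) = Mul(G, Add(-5, G)) (Function('F')(G) = Mul(Add(-5, G), G) = Mul(G, Add(-5, G)))
L = Rational(500, 683) (L = Mul(Mul(-20, Add(-5, -20)), Pow(683, -1)) = Mul(Mul(-20, -25), Rational(1, 683)) = Mul(500, Rational(1, 683)) = Rational(500, 683) ≈ 0.73206)
Mul(-1, L) = Mul(-1, Rational(500, 683)) = Rational(-500, 683)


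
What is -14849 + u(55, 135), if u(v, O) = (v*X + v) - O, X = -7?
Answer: -15314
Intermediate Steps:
u(v, O) = -O - 6*v (u(v, O) = (v*(-7) + v) - O = (-7*v + v) - O = -6*v - O = -O - 6*v)
-14849 + u(55, 135) = -14849 + (-1*135 - 6*55) = -14849 + (-135 - 330) = -14849 - 465 = -15314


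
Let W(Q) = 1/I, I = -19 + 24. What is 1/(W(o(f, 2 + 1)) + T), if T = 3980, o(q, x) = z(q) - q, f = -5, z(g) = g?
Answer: 5/19901 ≈ 0.00025124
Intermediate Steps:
I = 5
o(q, x) = 0 (o(q, x) = q - q = 0)
W(Q) = 1/5
1/(W(o(f, 2 + 1)) + T) = 1/(1/5 + 3980) = 1/(19901/5) = 5/19901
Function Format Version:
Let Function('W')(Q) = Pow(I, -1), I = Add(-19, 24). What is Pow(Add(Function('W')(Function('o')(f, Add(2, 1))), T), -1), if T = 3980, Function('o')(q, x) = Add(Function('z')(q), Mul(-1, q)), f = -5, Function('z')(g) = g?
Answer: Rational(5, 19901) ≈ 0.00025124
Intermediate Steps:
I = 5
Function('o')(q, x) = 0 (Function('o')(q, x) = Add(q, Mul(-1, q)) = 0)
Function('W')(Q) = Rational(1, 5) (Function('W')(Q) = Pow(5, -1) = Rational(1, 5))
Pow(Add(Function('W')(Function('o')(f, Add(2, 1))), T), -1) = Pow(Add(Rational(1, 5), 3980), -1) = Pow(Rational(19901, 5), -1) = Rational(5, 19901)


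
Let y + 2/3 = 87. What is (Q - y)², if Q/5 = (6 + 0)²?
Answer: 78961/9 ≈ 8773.4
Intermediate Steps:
y = 259/3 (y = -⅔ + 87 = 259/3 ≈ 86.333)
Q = 180 (Q = 5*(6 + 0)² = 5*6² = 5*36 = 180)
(Q - y)² = (180 - 1*259/3)² = (180 - 259/3)² = (281/3)² = 78961/9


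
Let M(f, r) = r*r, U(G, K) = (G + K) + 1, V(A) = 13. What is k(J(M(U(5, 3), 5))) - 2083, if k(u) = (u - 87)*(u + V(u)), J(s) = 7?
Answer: -3683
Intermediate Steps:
U(G, K) = 1 + G + K
M(f, r) = r²
k(u) = (-87 + u)*(13 + u) (k(u) = (u - 87)*(u + 13) = (-87 + u)*(13 + u))
k(J(M(U(5, 3), 5))) - 2083 = (-1131 + 7² - 74*7) - 2083 = (-1131 + 49 - 518) - 2083 = -1600 - 2083 = -3683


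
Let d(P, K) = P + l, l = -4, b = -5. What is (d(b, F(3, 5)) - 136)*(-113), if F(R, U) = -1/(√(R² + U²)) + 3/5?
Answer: 16385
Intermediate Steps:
F(R, U) = ⅗ - 1/√(R² + U²) (F(R, U) = -1/√(R² + U²) + 3*(⅕) = -1/√(R² + U²) + ⅗ = ⅗ - 1/√(R² + U²))
d(P, K) = -4 + P (d(P, K) = P - 4 = -4 + P)
(d(b, F(3, 5)) - 136)*(-113) = ((-4 - 5) - 136)*(-113) = (-9 - 136)*(-113) = -145*(-113) = 16385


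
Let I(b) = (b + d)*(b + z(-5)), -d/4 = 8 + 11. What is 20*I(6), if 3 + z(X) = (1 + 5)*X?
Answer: 37800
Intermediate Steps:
d = -76 (d = -4*(8 + 11) = -4*19 = -76)
z(X) = -3 + 6*X (z(X) = -3 + (1 + 5)*X = -3 + 6*X)
I(b) = (-76 + b)*(-33 + b) (I(b) = (b - 76)*(b + (-3 + 6*(-5))) = (-76 + b)*(b + (-3 - 30)) = (-76 + b)*(b - 33) = (-76 + b)*(-33 + b))
20*I(6) = 20*(2508 + 6**2 - 109*6) = 20*(2508 + 36 - 654) = 20*1890 = 37800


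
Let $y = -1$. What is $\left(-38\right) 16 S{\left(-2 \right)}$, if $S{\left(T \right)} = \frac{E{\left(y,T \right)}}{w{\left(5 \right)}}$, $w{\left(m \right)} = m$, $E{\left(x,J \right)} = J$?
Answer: $\frac{1216}{5} \approx 243.2$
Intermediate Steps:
$S{\left(T \right)} = \frac{T}{5}$
$\left(-38\right) 16 S{\left(-2 \right)} = \left(-38\right) 16 \cdot \frac{1}{5} \left(-2\right) = \left(-608\right) \left(- \frac{2}{5}\right) = \frac{1216}{5}$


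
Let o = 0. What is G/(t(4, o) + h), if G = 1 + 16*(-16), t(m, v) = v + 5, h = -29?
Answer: 85/8 ≈ 10.625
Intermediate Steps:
t(m, v) = 5 + v
G = -255 (G = 1 - 256 = -255)
G/(t(4, o) + h) = -255/((5 + 0) - 29) = -255/(5 - 29) = -255/(-24) = -1/24*(-255) = 85/8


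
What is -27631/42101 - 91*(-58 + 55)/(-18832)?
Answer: -531840565/792846032 ≈ -0.67080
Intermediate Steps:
-27631/42101 - 91*(-58 + 55)/(-18832) = -27631*1/42101 - 91*(-3)*(-1/18832) = -27631/42101 + 273*(-1/18832) = -27631/42101 - 273/18832 = -531840565/792846032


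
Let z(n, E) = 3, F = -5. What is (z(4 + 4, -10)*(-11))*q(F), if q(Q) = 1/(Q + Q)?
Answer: 33/10 ≈ 3.3000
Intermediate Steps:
q(Q) = 1/(2*Q)
(z(4 + 4, -10)*(-11))*q(F) = (3*(-11))*((½)/(-5)) = -33*(-1)/(2*5) = -33*(-⅒) = 33/10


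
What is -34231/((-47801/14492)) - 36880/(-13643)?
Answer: 6769723021116/652149043 ≈ 10381.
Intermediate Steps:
-34231/((-47801/14492)) - 36880/(-13643) = -34231/((-47801*1/14492)) - 36880*(-1/13643) = -34231/(-47801/14492) + 36880/13643 = -34231*(-14492/47801) + 36880/13643 = 496075652/47801 + 36880/13643 = 6769723021116/652149043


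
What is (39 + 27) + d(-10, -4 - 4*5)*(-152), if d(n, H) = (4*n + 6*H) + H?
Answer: 31682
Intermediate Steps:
d(n, H) = 4*n + 7*H
(39 + 27) + d(-10, -4 - 4*5)*(-152) = (39 + 27) + (4*(-10) + 7*(-4 - 4*5))*(-152) = 66 + (-40 + 7*(-4 - 20))*(-152) = 66 + (-40 + 7*(-24))*(-152) = 66 + (-40 - 168)*(-152) = 66 - 208*(-152) = 66 + 31616 = 31682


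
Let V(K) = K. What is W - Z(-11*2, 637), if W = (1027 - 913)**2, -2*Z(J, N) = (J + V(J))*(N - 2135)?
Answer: 45952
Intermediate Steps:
Z(J, N) = -J*(-2135 + N) (Z(J, N) = -(J + J)*(N - 2135)/2 = -2*J*(-2135 + N)/2 = -J*(-2135 + N))
W = 12996 (W = 114**2 = 12996)
W - Z(-11*2, 637) = 12996 - (-11*2)*(2135 - 1*637) = 12996 - (-22)*(2135 - 637) = 12996 - (-22)*1498 = 12996 - 1*(-32956) = 12996 + 32956 = 45952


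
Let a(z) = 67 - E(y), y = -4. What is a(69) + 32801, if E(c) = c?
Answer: 32872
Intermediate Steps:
a(z) = 71 (a(z) = 67 - 1*(-4) = 67 + 4 = 71)
a(69) + 32801 = 71 + 32801 = 32872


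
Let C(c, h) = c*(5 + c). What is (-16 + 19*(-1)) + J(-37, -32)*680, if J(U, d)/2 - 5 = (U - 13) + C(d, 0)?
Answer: 1113805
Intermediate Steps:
J(U, d) = -16 + 2*U + 2*d*(5 + d) (J(U, d) = 10 + 2*((U - 13) + d*(5 + d)) = 10 + 2*((-13 + U) + d*(5 + d)) = 10 + 2*(-13 + U + d*(5 + d)) = 10 + (-26 + 2*U + 2*d*(5 + d)) = -16 + 2*U + 2*d*(5 + d))
(-16 + 19*(-1)) + J(-37, -32)*680 = (-16 + 19*(-1)) + (-16 + 2*(-37) + 2*(-32)*(5 - 32))*680 = (-16 - 19) + (-16 - 74 + 2*(-32)*(-27))*680 = -35 + (-16 - 74 + 1728)*680 = -35 + 1638*680 = -35 + 1113840 = 1113805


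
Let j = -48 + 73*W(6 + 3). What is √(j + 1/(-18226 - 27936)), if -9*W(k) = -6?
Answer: √12785166006/138486 ≈ 0.81648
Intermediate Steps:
W(k) = ⅔ (W(k) = -⅑*(-6) = ⅔)
j = ⅔ (j = -48 + 73*(⅔) = -48 + 146/3 = ⅔ ≈ 0.66667)
√(j + 1/(-18226 - 27936)) = √(⅔ + 1/(-18226 - 27936)) = √(⅔ + 1/(-46162)) = √(⅔ - 1/46162) = √(92321/138486) = √12785166006/138486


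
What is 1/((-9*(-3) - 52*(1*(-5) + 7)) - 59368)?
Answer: -1/59445 ≈ -1.6822e-5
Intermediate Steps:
1/((-9*(-3) - 52*(1*(-5) + 7)) - 59368) = 1/((27 - 52*(-5 + 7)) - 59368) = 1/((27 - 52*2) - 59368) = 1/((27 - 104) - 59368) = 1/(-77 - 59368) = 1/(-59445) = -1/59445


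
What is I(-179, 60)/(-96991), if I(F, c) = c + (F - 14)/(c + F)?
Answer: -7333/11541929 ≈ -0.00063534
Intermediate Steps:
I(F, c) = c + (-14 + F)/(F + c)
I(-179, 60)/(-96991) = ((-14 - 179 + 60**2 - 179*60)/(-179 + 60))/(-96991) = ((-14 - 179 + 3600 - 10740)/(-119))*(-1/96991) = -1/119*(-7333)*(-1/96991) = (7333/119)*(-1/96991) = -7333/11541929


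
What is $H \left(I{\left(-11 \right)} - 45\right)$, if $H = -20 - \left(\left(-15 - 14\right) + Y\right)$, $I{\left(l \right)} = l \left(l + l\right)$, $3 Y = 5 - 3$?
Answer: $\frac{4925}{3} \approx 1641.7$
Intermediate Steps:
$Y = \frac{2}{3}$ ($Y = \frac{5 - 3}{3} = \frac{1}{3} \cdot 2 = \frac{2}{3} \approx 0.66667$)
$I{\left(l \right)} = 2 l^{2}$ ($I{\left(l \right)} = l 2 l = 2 l^{2}$)
$H = \frac{25}{3}$ ($H = -20 - \left(\left(-15 - 14\right) + \frac{2}{3}\right) = -20 - \left(-29 + \frac{2}{3}\right) = -20 - - \frac{85}{3} = -20 + \frac{85}{3} = \frac{25}{3} \approx 8.3333$)
$H \left(I{\left(-11 \right)} - 45\right) = \frac{25 \left(2 \left(-11\right)^{2} - 45\right)}{3} = \frac{25 \left(2 \cdot 121 - 45\right)}{3} = \frac{25 \left(242 - 45\right)}{3} = \frac{25}{3} \cdot 197 = \frac{4925}{3}$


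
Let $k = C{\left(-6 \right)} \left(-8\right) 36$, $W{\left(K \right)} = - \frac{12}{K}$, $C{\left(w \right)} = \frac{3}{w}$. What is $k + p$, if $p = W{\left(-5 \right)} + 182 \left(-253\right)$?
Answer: $- \frac{229498}{5} \approx -45900.0$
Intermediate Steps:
$k = 144$ ($k = \frac{3}{-6} \left(-8\right) 36 = 3 \left(- \frac{1}{6}\right) \left(-8\right) 36 = \left(- \frac{1}{2}\right) \left(-8\right) 36 = 4 \cdot 36 = 144$)
$p = - \frac{230218}{5}$ ($p = - \frac{12}{-5} + 182 \left(-253\right) = \left(-12\right) \left(- \frac{1}{5}\right) - 46046 = \frac{12}{5} - 46046 = - \frac{230218}{5} \approx -46044.0$)
$k + p = 144 - \frac{230218}{5} = - \frac{229498}{5}$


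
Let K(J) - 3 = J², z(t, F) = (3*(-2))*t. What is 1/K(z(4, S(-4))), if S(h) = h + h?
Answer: 1/579 ≈ 0.0017271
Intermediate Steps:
S(h) = 2*h
z(t, F) = -6*t
K(J) = 3 + J²
1/K(z(4, S(-4))) = 1/(3 + (-6*4)²) = 1/(3 + (-24)²) = 1/(3 + 576) = 1/579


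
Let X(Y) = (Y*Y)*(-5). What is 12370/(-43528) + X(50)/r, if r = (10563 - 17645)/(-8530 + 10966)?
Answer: 331334998915/77066324 ≈ 4299.4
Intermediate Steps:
X(Y) = -5*Y² (X(Y) = Y²*(-5) = -5*Y²)
r = -3541/1218 (r = -7082/2436 = -7082*1/2436 = -3541/1218 ≈ -2.9072)
12370/(-43528) + X(50)/r = 12370/(-43528) + (-5*50²)/(-3541/1218) = 12370*(-1/43528) - 5*2500*(-1218/3541) = -6185/21764 - 12500*(-1218/3541) = -6185/21764 + 15225000/3541 = 331334998915/77066324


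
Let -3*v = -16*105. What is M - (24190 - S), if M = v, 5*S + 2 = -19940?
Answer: -138092/5 ≈ -27618.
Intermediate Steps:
S = -19942/5 (S = -2/5 + (1/5)*(-19940) = -2/5 - 3988 = -19942/5 ≈ -3988.4)
v = 560 (v = -(-16)*105/3 = -1/3*(-1680) = 560)
M = 560
M - (24190 - S) = 560 - (24190 - 1*(-19942/5)) = 560 - (24190 + 19942/5) = 560 - 1*140892/5 = 560 - 140892/5 = -138092/5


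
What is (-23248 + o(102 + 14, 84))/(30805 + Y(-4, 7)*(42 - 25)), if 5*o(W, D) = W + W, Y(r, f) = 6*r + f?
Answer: -29002/38145 ≈ -0.76031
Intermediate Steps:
Y(r, f) = f + 6*r
o(W, D) = 2*W/5 (o(W, D) = (W + W)/5 = (2*W)/5 = 2*W/5)
(-23248 + o(102 + 14, 84))/(30805 + Y(-4, 7)*(42 - 25)) = (-23248 + 2*(102 + 14)/5)/(30805 + (7 + 6*(-4))*(42 - 25)) = (-23248 + (2/5)*116)/(30805 + (7 - 24)*17) = (-23248 + 232/5)/(30805 - 17*17) = -116008/(5*(30805 - 289)) = -116008/5/30516 = -116008/5*1/30516 = -29002/38145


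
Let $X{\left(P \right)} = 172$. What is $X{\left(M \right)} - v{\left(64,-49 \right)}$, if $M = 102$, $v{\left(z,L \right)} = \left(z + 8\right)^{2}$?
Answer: $-5012$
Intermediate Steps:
$v{\left(z,L \right)} = \left(8 + z\right)^{2}$
$X{\left(M \right)} - v{\left(64,-49 \right)} = 172 - \left(8 + 64\right)^{2} = 172 - 72^{2} = 172 - 5184 = -5012$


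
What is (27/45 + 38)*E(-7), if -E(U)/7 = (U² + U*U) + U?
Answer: -122941/5 ≈ -24588.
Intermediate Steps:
E(U) = -14*U² - 7*U (E(U) = -7*((U² + U*U) + U) = -7*((U² + U²) + U) = -7*(2*U² + U) = -7*(U + 2*U²) = -14*U² - 7*U)
(27/45 + 38)*E(-7) = (27/45 + 38)*(-7*(-7)*(1 + 2*(-7))) = (27*(1/45) + 38)*(-7*(-7)*(1 - 14)) = (⅗ + 38)*(-7*(-7)*(-13)) = (193/5)*(-637) = -122941/5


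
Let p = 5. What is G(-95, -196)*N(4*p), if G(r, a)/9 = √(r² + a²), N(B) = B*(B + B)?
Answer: 7200*√47441 ≈ 1.5682e+6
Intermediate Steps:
N(B) = 2*B² (N(B) = B*(2*B) = 2*B²)
G(r, a) = 9*√(a² + r²) (G(r, a) = 9*√(r² + a²) = 9*√(a² + r²))
G(-95, -196)*N(4*p) = (9*√((-196)² + (-95)²))*(2*(4*5)²) = (9*√(38416 + 9025))*(2*20²) = (9*√47441)*(2*400) = (9*√47441)*800 = 7200*√47441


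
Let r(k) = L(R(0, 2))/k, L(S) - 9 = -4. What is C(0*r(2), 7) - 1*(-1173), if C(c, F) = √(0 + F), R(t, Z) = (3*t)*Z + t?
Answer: 1173 + √7 ≈ 1175.6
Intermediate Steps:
R(t, Z) = t + 3*Z*t (R(t, Z) = 3*Z*t + t = t + 3*Z*t)
L(S) = 5 (L(S) = 9 - 4 = 5)
r(k) = 5/k
C(c, F) = √F
C(0*r(2), 7) - 1*(-1173) = √7 - 1*(-1173) = √7 + 1173 = 1173 + √7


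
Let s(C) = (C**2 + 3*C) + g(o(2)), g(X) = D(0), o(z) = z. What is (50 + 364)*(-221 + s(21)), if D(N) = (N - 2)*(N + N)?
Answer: 117162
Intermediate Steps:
D(N) = 2*N*(-2 + N) (D(N) = (-2 + N)*(2*N) = 2*N*(-2 + N))
g(X) = 0 (g(X) = 2*0*(-2 + 0) = 2*0*(-2) = 0)
s(C) = C**2 + 3*C (s(C) = (C**2 + 3*C) + 0 = C**2 + 3*C)
(50 + 364)*(-221 + s(21)) = (50 + 364)*(-221 + 21*(3 + 21)) = 414*(-221 + 21*24) = 414*(-221 + 504) = 414*283 = 117162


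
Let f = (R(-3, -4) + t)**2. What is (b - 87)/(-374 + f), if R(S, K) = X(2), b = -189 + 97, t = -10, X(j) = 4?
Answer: 179/338 ≈ 0.52959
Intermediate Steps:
b = -92
R(S, K) = 4
f = 36 (f = (4 - 10)**2 = (-6)**2 = 36)
(b - 87)/(-374 + f) = (-92 - 87)/(-374 + 36) = -179/(-338) = -179*(-1/338) = 179/338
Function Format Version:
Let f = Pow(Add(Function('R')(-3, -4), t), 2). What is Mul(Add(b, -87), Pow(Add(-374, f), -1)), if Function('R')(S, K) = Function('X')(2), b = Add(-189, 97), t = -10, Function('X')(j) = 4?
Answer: Rational(179, 338) ≈ 0.52959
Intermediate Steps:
b = -92
Function('R')(S, K) = 4
f = 36 (f = Pow(Add(4, -10), 2) = Pow(-6, 2) = 36)
Mul(Add(b, -87), Pow(Add(-374, f), -1)) = Mul(Add(-92, -87), Pow(Add(-374, 36), -1)) = Mul(-179, Pow(-338, -1)) = Mul(-179, Rational(-1, 338)) = Rational(179, 338)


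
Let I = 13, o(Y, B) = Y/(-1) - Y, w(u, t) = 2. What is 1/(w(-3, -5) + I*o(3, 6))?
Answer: -1/76 ≈ -0.013158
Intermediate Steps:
o(Y, B) = -2*Y (o(Y, B) = Y*(-1) - Y = -Y - Y = -2*Y)
1/(w(-3, -5) + I*o(3, 6)) = 1/(2 + 13*(-2*3)) = 1/(2 + 13*(-6)) = 1/(2 - 78) = 1/(-76) = -1/76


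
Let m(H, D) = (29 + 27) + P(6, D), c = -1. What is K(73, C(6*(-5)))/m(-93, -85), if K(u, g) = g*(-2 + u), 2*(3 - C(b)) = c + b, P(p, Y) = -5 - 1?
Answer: 2627/100 ≈ 26.270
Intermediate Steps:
P(p, Y) = -6
C(b) = 7/2 - b/2 (C(b) = 3 - (-1 + b)/2 = 3 + (½ - b/2) = 7/2 - b/2)
m(H, D) = 50 (m(H, D) = (29 + 27) - 6 = 56 - 6 = 50)
K(73, C(6*(-5)))/m(-93, -85) = ((7/2 - 3*(-5))*(-2 + 73))/50 = ((7/2 - ½*(-30))*71)*(1/50) = ((7/2 + 15)*71)*(1/50) = ((37/2)*71)*(1/50) = (2627/2)*(1/50) = 2627/100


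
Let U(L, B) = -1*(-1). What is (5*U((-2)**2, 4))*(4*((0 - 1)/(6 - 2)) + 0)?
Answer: -5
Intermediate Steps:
U(L, B) = 1
(5*U((-2)**2, 4))*(4*((0 - 1)/(6 - 2)) + 0) = (5*1)*(4*((0 - 1)/(6 - 2)) + 0) = 5*(4*(-1/4) + 0) = 5*(-1 + 0) = 5*(-1) = -5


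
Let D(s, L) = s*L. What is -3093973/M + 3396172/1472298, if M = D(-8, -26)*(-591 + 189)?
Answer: 806537429651/20517944928 ≈ 39.309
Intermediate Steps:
D(s, L) = L*s
M = -83616 (M = (-26*(-8))*(-591 + 189) = 208*(-402) = -83616)
-3093973/M + 3396172/1472298 = -3093973/(-83616) + 3396172/1472298 = -3093973*(-1/83616) + 3396172*(1/1472298) = 3093973/83616 + 1698086/736149 = 806537429651/20517944928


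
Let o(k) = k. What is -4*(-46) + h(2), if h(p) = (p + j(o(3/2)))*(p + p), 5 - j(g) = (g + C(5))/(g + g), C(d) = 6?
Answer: 202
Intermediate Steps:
j(g) = 5 - (6 + g)/(2*g) (j(g) = 5 - (g + 6)/(g + g) = 5 - (6 + g)/(2*g))
h(p) = 2*p*(5/2 + p) (h(p) = (p + (9/2 - 3/(3/2)))*(p + p) = (p + (9/2 - 3/(3*(½))))*(2*p) = (p + (9/2 - 3/3/2))*(2*p) = (p + (9/2 - 3*⅔))*(2*p) = (p + (9/2 - 2))*(2*p) = (p + 5/2)*(2*p) = (5/2 + p)*(2*p) = 2*p*(5/2 + p))
-4*(-46) + h(2) = -4*(-46) + 2*(5 + 2*2) = 184 + 2*(5 + 4) = 184 + 2*9 = 184 + 18 = 202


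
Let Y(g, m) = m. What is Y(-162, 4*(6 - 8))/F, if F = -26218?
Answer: 4/13109 ≈ 0.00030513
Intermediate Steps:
Y(-162, 4*(6 - 8))/F = (4*(6 - 8))/(-26218) = (4*(-2))*(-1/26218) = -8*(-1/26218) = 4/13109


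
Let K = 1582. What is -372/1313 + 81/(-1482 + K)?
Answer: 69153/131300 ≈ 0.52668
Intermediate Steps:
-372/1313 + 81/(-1482 + K) = -372/1313 + 81/(-1482 + 1582) = -372*1/1313 + 81/100 = -372/1313 + (1/100)*81 = -372/1313 + 81/100 = 69153/131300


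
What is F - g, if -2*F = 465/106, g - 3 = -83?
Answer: 16495/212 ≈ 77.807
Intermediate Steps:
g = -80 (g = 3 - 83 = -80)
F = -465/212 (F = -465/(2*106) = -½*465/106 = -465/212 ≈ -2.1934)
F - g = -465/212 - 1*(-80) = -465/212 + 80 = 16495/212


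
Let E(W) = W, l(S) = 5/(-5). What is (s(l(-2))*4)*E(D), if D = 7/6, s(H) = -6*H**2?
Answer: -28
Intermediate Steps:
l(S) = -1 (l(S) = 5*(-1/5) = -1)
D = 7/6 (D = 7*(1/6) = 7/6 ≈ 1.1667)
(s(l(-2))*4)*E(D) = (-6*(-1)**2*4)*(7/6) = (-6*1*4)*(7/6) = -6*4*(7/6) = -24*7/6 = -28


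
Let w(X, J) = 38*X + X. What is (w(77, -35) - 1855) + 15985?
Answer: 17133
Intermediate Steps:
w(X, J) = 39*X
(w(77, -35) - 1855) + 15985 = (39*77 - 1855) + 15985 = (3003 - 1855) + 15985 = 1148 + 15985 = 17133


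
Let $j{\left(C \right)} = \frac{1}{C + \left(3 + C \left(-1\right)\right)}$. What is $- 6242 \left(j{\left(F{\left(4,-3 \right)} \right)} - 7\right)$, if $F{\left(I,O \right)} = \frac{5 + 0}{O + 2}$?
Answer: $\frac{124840}{3} \approx 41613.0$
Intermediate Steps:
$F{\left(I,O \right)} = \frac{5}{2 + O}$
$j{\left(C \right)} = \frac{1}{3}$ ($j{\left(C \right)} = \frac{1}{C - \left(-3 + C\right)} = \frac{1}{3}$)
$- 6242 \left(j{\left(F{\left(4,-3 \right)} \right)} - 7\right) = - 6242 \left(\frac{1}{3} - 7\right) = \left(-6242\right) \left(- \frac{20}{3}\right) = \frac{124840}{3}$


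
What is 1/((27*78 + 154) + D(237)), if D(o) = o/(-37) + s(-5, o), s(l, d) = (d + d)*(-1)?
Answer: 37/65845 ≈ 0.00056193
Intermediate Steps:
s(l, d) = -2*d (s(l, d) = (2*d)*(-1) = -2*d)
D(o) = -75*o/37 (D(o) = o/(-37) - 2*o = o*(-1/37) - 2*o = -o/37 - 2*o = -75*o/37)
1/((27*78 + 154) + D(237)) = 1/((27*78 + 154) - 75/37*237) = 1/((2106 + 154) - 17775/37) = 1/(2260 - 17775/37) = 1/(65845/37) = 37/65845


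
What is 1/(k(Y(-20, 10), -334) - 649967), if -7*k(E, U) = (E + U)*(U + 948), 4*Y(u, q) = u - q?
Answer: -7/4340088 ≈ -1.6129e-6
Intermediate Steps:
Y(u, q) = -q/4 + u/4 (Y(u, q) = (u - q)/4 = -q/4 + u/4)
k(E, U) = -(948 + U)*(E + U)/7 (k(E, U) = -(E + U)*(U + 948)/7 = -(E + U)*(948 + U)/7 = -(948 + U)*(E + U)/7)
1/(k(Y(-20, 10), -334) - 649967) = 1/((-948*(-1/4*10 + (1/4)*(-20))/7 - 948/7*(-334) - 1/7*(-334)**2 - 1/7*(-1/4*10 + (1/4)*(-20))*(-334)) - 649967) = 1/((-948*(-5/2 - 5)/7 + 316632/7 - 1/7*111556 - 1/7*(-5/2 - 5)*(-334)) - 649967) = 1/((-948/7*(-15/2) + 316632/7 - 111556/7 - 1/7*(-15/2)*(-334)) - 649967) = 1/((7110/7 + 316632/7 - 111556/7 - 2505/7) - 649967) = 1/(209681/7 - 649967) = 1/(-4340088/7) = -7/4340088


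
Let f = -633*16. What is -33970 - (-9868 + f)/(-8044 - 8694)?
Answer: -284304928/8369 ≈ -33971.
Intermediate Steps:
f = -10128
-33970 - (-9868 + f)/(-8044 - 8694) = -33970 - (-9868 - 10128)/(-8044 - 8694) = -33970 - (-19996)/(-16738) = -33970 - (-19996)*(-1)/16738 = -33970 - 1*9998/8369 = -33970 - 9998/8369 = -284304928/8369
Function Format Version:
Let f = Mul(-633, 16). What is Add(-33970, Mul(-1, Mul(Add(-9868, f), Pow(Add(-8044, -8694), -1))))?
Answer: Rational(-284304928, 8369) ≈ -33971.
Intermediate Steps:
f = -10128
Add(-33970, Mul(-1, Mul(Add(-9868, f), Pow(Add(-8044, -8694), -1)))) = Add(-33970, Mul(-1, Mul(Add(-9868, -10128), Pow(Add(-8044, -8694), -1)))) = Add(-33970, Mul(-1, Mul(-19996, Pow(-16738, -1)))) = Add(-33970, Mul(-1, Mul(-19996, Rational(-1, 16738)))) = Add(-33970, Mul(-1, Rational(9998, 8369))) = Add(-33970, Rational(-9998, 8369)) = Rational(-284304928, 8369)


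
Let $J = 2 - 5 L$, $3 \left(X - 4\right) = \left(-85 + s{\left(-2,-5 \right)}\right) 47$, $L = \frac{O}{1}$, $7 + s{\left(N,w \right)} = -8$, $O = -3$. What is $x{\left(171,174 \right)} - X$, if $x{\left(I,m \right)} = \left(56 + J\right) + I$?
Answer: $\frac{5420}{3} \approx 1806.7$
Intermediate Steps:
$s{\left(N,w \right)} = -15$ ($s{\left(N,w \right)} = -7 - 8 = -15$)
$L = -3$ ($L = - \frac{3}{1} = \left(-3\right) 1 = -3$)
$X = - \frac{4688}{3}$ ($X = 4 + \frac{\left(-85 - 15\right) 47}{3} = 4 + \frac{\left(-100\right) 47}{3} = 4 + \frac{1}{3} \left(-4700\right) = 4 - \frac{4700}{3} = - \frac{4688}{3} \approx -1562.7$)
$J = 17$ ($J = 2 - -15 = 2 + 15 = 17$)
$x{\left(I,m \right)} = 73 + I$ ($x{\left(I,m \right)} = \left(56 + 17\right) + I = 73 + I$)
$x{\left(171,174 \right)} - X = \left(73 + 171\right) - - \frac{4688}{3} = 244 + \frac{4688}{3} = \frac{5420}{3}$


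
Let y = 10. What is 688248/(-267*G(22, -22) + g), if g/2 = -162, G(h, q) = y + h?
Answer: -57354/739 ≈ -77.610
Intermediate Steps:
G(h, q) = 10 + h
g = -324 (g = 2*(-162) = -324)
688248/(-267*G(22, -22) + g) = 688248/(-267*(10 + 22) - 324) = 688248/(-267*32 - 324) = 688248/(-8544 - 324) = 688248/(-8868) = 688248*(-1/8868) = -57354/739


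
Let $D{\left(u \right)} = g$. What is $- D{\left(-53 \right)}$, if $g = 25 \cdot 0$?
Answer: $0$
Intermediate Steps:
$g = 0$
$D{\left(u \right)} = 0$
$- D{\left(-53 \right)} = \left(-1\right) 0 = 0$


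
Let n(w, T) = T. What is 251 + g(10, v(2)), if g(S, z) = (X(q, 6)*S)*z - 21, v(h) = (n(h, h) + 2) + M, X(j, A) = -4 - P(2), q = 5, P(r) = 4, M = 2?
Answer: -250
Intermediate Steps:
X(j, A) = -8 (X(j, A) = -4 - 1*4 = -4 - 4 = -8)
v(h) = 4 + h (v(h) = (h + 2) + 2 = (2 + h) + 2 = 4 + h)
g(S, z) = -21 - 8*S*z (g(S, z) = (-8*S)*z - 21 = -8*S*z - 21 = -21 - 8*S*z)
251 + g(10, v(2)) = 251 + (-21 - 8*10*(4 + 2)) = 251 + (-21 - 8*10*6) = 251 + (-21 - 480) = 251 - 501 = -250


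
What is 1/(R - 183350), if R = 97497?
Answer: -1/85853 ≈ -1.1648e-5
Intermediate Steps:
1/(R - 183350) = 1/(97497 - 183350) = 1/(-85853) = -1/85853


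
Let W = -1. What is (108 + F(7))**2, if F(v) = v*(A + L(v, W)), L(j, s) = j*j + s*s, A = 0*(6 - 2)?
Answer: 209764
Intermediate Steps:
A = 0 (A = 0*4 = 0)
L(j, s) = j**2 + s**2
F(v) = v*(1 + v**2) (F(v) = v*(0 + (v**2 + (-1)**2)) = v*(0 + (v**2 + 1)) = v*(0 + (1 + v**2)) = v*(1 + v**2))
(108 + F(7))**2 = (108 + (7 + 7**3))**2 = (108 + (7 + 343))**2 = (108 + 350)**2 = 458**2 = 209764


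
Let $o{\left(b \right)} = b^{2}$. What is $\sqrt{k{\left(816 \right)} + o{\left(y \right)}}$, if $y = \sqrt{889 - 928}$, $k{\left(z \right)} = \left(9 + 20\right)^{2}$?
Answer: $\sqrt{802} \approx 28.32$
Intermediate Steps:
$k{\left(z \right)} = 841$ ($k{\left(z \right)} = 29^{2} = 841$)
$y = i \sqrt{39}$ ($y = \sqrt{-39} = i \sqrt{39} \approx 6.245 i$)
$\sqrt{k{\left(816 \right)} + o{\left(y \right)}} = \sqrt{841 + \left(i \sqrt{39}\right)^{2}} = \sqrt{841 - 39} = \sqrt{802}$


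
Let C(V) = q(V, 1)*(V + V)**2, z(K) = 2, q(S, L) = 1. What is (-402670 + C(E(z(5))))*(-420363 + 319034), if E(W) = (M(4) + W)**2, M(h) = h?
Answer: 40276858894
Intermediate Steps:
E(W) = (4 + W)**2
C(V) = 4*V**2 (C(V) = 1*(V + V)**2 = 1*(2*V)**2 = 1*(4*V**2) = 4*V**2)
(-402670 + C(E(z(5))))*(-420363 + 319034) = (-402670 + 4*((4 + 2)**2)**2)*(-420363 + 319034) = (-402670 + 4*(6**2)**2)*(-101329) = (-402670 + 4*36**2)*(-101329) = (-402670 + 4*1296)*(-101329) = (-402670 + 5184)*(-101329) = -397486*(-101329) = 40276858894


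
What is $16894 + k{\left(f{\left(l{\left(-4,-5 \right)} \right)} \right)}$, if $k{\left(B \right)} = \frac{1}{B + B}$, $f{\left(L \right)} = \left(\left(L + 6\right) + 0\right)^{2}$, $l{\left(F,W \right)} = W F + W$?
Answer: $\frac{14900509}{882} \approx 16894.0$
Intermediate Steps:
$l{\left(F,W \right)} = W + F W$ ($l{\left(F,W \right)} = F W + W = W + F W$)
$f{\left(L \right)} = \left(6 + L\right)^{2}$ ($f{\left(L \right)} = \left(\left(6 + L\right) + 0\right)^{2} = \left(6 + L\right)^{2}$)
$k{\left(B \right)} = \frac{1}{2 B}$
$16894 + k{\left(f{\left(l{\left(-4,-5 \right)} \right)} \right)} = 16894 + \frac{1}{2 \left(6 - 5 \left(1 - 4\right)\right)^{2}} = 16894 + \frac{1}{2 \left(6 - -15\right)^{2}} = 16894 + \frac{1}{2 \left(6 + 15\right)^{2}} = 16894 + \frac{1}{2 \cdot 21^{2}} = 16894 + \frac{1}{2 \cdot 441} = 16894 + \frac{1}{2} \cdot \frac{1}{441} = 16894 + \frac{1}{882} = \frac{14900509}{882}$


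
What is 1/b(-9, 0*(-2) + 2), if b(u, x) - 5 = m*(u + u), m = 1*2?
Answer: -1/31 ≈ -0.032258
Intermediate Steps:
m = 2
b(u, x) = 5 + 4*u (b(u, x) = 5 + 2*(u + u) = 5 + 2*(2*u) = 5 + 4*u)
1/b(-9, 0*(-2) + 2) = 1/(5 + 4*(-9)) = 1/(5 - 36) = 1/(-31) = -1/31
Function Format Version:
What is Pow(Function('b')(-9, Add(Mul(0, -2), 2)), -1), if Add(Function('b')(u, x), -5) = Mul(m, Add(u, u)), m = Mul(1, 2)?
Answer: Rational(-1, 31) ≈ -0.032258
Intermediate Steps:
m = 2
Function('b')(u, x) = Add(5, Mul(4, u)) (Function('b')(u, x) = Add(5, Mul(2, Add(u, u))) = Add(5, Mul(2, Mul(2, u))) = Add(5, Mul(4, u)))
Pow(Function('b')(-9, Add(Mul(0, -2), 2)), -1) = Pow(Add(5, Mul(4, -9)), -1) = Pow(Add(5, -36), -1) = Pow(-31, -1) = Rational(-1, 31)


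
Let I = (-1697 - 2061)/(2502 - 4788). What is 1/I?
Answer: 1143/1879 ≈ 0.60830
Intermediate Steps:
I = 1879/1143 (I = -3758/(-2286) = -3758*(-1/2286) = 1879/1143 ≈ 1.6439)
1/I = 1/(1879/1143) = 1143/1879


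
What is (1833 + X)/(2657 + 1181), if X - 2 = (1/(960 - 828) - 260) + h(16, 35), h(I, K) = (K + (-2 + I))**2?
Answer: 524833/506616 ≈ 1.0360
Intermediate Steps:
h(I, K) = (-2 + I + K)**2
X = 282877/132 (X = 2 + ((1/(960 - 828) - 260) + (-2 + 16 + 35)**2) = 2 + ((1/132 - 260) + 49**2) = 2 + ((1/132 - 260) + 2401) = 2 + (-34319/132 + 2401) = 2 + 282613/132 = 282877/132 ≈ 2143.0)
(1833 + X)/(2657 + 1181) = (1833 + 282877/132)/(2657 + 1181) = (524833/132)/3838 = (524833/132)*(1/3838) = 524833/506616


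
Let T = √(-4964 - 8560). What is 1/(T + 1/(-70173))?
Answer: -70173/66595556039797 - 68939499006*I*√69/66595556039797 ≈ -1.0537e-9 - 0.008599*I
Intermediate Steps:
T = 14*I*√69 (T = √(-13524) = 14*I*√69 ≈ 116.29*I)
1/(T + 1/(-70173)) = 1/(14*I*√69 + 1/(-70173)) = 1/(14*I*√69 - 1/70173) = 1/(-1/70173 + 14*I*√69)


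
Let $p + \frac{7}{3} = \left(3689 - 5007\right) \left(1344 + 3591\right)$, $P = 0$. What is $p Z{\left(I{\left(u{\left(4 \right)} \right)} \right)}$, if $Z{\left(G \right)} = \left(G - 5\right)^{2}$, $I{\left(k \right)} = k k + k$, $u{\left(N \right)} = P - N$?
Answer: $- \frac{956136853}{3} \approx -3.1871 \cdot 10^{8}$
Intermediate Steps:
$p = - \frac{19512997}{3}$ ($p = - \frac{7}{3} + \left(3689 - 5007\right) \left(1344 + 3591\right) = - \frac{7}{3} - 6504330 = - \frac{19512997}{3} \approx -6.5043 \cdot 10^{6}$)
$u{\left(N \right)} = - N$ ($u{\left(N \right)} = 0 - N = - N$)
$I{\left(k \right)} = k + k^{2}$ ($I{\left(k \right)} = k^{2} + k = k + k^{2}$)
$Z{\left(G \right)} = \left(-5 + G\right)^{2}$
$p Z{\left(I{\left(u{\left(4 \right)} \right)} \right)} = - \frac{19512997 \left(-5 + \left(-1\right) 4 \left(1 - 4\right)\right)^{2}}{3} = - \frac{19512997 \left(-5 - 4 \left(1 - 4\right)\right)^{2}}{3} = - \frac{19512997 \left(-5 - -12\right)^{2}}{3} = - \frac{19512997 \left(-5 + 12\right)^{2}}{3} = - \frac{19512997 \cdot 7^{2}}{3} = \left(- \frac{19512997}{3}\right) 49 = - \frac{956136853}{3}$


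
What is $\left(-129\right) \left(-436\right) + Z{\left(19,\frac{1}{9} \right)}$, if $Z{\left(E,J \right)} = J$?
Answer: $\frac{506197}{9} \approx 56244.0$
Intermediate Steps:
$\left(-129\right) \left(-436\right) + Z{\left(19,\frac{1}{9} \right)} = \left(-129\right) \left(-436\right) + \frac{1}{9} = 56244 + \frac{1}{9} = \frac{506197}{9}$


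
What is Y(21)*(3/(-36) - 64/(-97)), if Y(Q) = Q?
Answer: 4697/388 ≈ 12.106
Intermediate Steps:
Y(21)*(3/(-36) - 64/(-97)) = 21*(3/(-36) - 64/(-97)) = 21*(3*(-1/36) - 64*(-1/97)) = 21*(-1/12 + 64/97) = 21*(671/1164) = 4697/388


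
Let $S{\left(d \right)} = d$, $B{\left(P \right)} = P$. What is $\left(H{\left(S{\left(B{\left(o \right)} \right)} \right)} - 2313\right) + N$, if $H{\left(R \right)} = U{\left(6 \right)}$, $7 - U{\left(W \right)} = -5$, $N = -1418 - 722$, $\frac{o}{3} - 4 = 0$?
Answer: $-4441$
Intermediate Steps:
$o = 12$ ($o = 12 + 3 \cdot 0 = 12 + 0 = 12$)
$N = -2140$ ($N = -1418 - 722 = -2140$)
$U{\left(W \right)} = 12$ ($U{\left(W \right)} = 7 - -5 = 7 + 5 = 12$)
$H{\left(R \right)} = 12$
$\left(H{\left(S{\left(B{\left(o \right)} \right)} \right)} - 2313\right) + N = \left(12 - 2313\right) - 2140 = -2301 - 2140 = -4441$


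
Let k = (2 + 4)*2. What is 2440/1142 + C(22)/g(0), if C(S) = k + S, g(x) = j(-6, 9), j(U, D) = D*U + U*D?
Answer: 56173/30834 ≈ 1.8218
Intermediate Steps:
j(U, D) = 2*D*U (j(U, D) = D*U + D*U = 2*D*U)
k = 12 (k = 6*2 = 12)
g(x) = -108 (g(x) = 2*9*(-6) = -108)
C(S) = 12 + S
2440/1142 + C(22)/g(0) = 2440/1142 + (12 + 22)/(-108) = 2440*(1/1142) + 34*(-1/108) = 1220/571 - 17/54 = 56173/30834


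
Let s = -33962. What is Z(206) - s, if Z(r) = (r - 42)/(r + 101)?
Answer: 10426498/307 ≈ 33963.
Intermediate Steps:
Z(r) = (-42 + r)/(101 + r)
Z(206) - s = (-42 + 206)/(101 + 206) - 1*(-33962) = 164/307 + 33962 = 10426498/307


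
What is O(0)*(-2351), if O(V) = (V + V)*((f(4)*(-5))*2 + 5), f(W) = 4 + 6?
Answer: 0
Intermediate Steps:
f(W) = 10
O(V) = -190*V (O(V) = (V + V)*((10*(-5))*2 + 5) = (2*V)*(-50*2 + 5) = (2*V)*(-100 + 5) = (2*V)*(-95) = -190*V)
O(0)*(-2351) = -190*0*(-2351) = 0*(-2351) = 0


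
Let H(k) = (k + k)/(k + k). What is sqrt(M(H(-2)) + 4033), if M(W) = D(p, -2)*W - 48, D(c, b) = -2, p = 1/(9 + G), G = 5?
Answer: sqrt(3983) ≈ 63.111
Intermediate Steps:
p = 1/14 (p = 1/(9 + 5) = 1/14 ≈ 0.071429)
H(k) = 1 (H(k) = (2*k)/((2*k)) = (2*k)*(1/(2*k)) = 1)
M(W) = -48 - 2*W (M(W) = -2*W - 48 = -48 - 2*W)
sqrt(M(H(-2)) + 4033) = sqrt((-48 - 2*1) + 4033) = sqrt((-48 - 2) + 4033) = sqrt(-50 + 4033) = sqrt(3983)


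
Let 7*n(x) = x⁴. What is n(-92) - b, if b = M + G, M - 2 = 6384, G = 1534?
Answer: 71583856/7 ≈ 1.0226e+7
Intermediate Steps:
n(x) = x⁴/7
M = 6386 (M = 2 + 6384 = 6386)
b = 7920 (b = 6386 + 1534 = 7920)
n(-92) - b = (⅐)*(-92)⁴ - 1*7920 = (⅐)*71639296 - 7920 = 71639296/7 - 7920 = 71583856/7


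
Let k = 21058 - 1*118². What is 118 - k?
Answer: -7016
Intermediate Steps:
k = 7134 (k = 21058 - 1*13924 = 21058 - 13924 = 7134)
118 - k = 118 - 1*7134 = 118 - 7134 = -7016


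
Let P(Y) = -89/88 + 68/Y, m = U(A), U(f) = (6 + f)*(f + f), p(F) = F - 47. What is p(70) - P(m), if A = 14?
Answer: 73581/3080 ≈ 23.890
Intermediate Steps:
p(F) = -47 + F
U(f) = 2*f*(6 + f) (U(f) = (6 + f)*(2*f) = 2*f*(6 + f))
m = 560 (m = 2*14*(6 + 14) = 2*14*20 = 560)
P(Y) = -89/88 + 68/Y (P(Y) = -89*1/88 + 68/Y = -89/88 + 68/Y)
p(70) - P(m) = (-47 + 70) - (-89/88 + 68/560) = 23 - (-89/88 + 68*(1/560)) = 23 - (-89/88 + 17/140) = 23 - 1*(-2741/3080) = 23 + 2741/3080 = 73581/3080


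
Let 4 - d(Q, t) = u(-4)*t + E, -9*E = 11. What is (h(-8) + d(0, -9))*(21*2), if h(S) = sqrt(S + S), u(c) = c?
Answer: -3878/3 + 168*I ≈ -1292.7 + 168.0*I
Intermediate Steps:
E = -11/9 (E = -1/9*11 = -11/9 ≈ -1.2222)
d(Q, t) = 47/9 + 4*t (d(Q, t) = 4 - (-4*t - 11/9) = 4 - (-11/9 - 4*t) = 4 + (11/9 + 4*t) = 47/9 + 4*t)
h(S) = sqrt(2)*sqrt(S) (h(S) = sqrt(2*S) = sqrt(2)*sqrt(S))
(h(-8) + d(0, -9))*(21*2) = (sqrt(2)*sqrt(-8) + (47/9 + 4*(-9)))*(21*2) = (sqrt(2)*(2*I*sqrt(2)) + (47/9 - 36))*42 = (4*I - 277/9)*42 = (-277/9 + 4*I)*42 = -3878/3 + 168*I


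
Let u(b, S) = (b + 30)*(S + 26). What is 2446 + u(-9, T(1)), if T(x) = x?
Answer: 3013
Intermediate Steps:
u(b, S) = (26 + S)*(30 + b) (u(b, S) = (30 + b)*(26 + S) = (26 + S)*(30 + b))
2446 + u(-9, T(1)) = 2446 + (780 + 26*(-9) + 30*1 + 1*(-9)) = 2446 + (780 - 234 + 30 - 9) = 2446 + 567 = 3013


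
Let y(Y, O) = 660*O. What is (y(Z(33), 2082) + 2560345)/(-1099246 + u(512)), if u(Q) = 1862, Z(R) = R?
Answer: -3934465/1097384 ≈ -3.5853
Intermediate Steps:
(y(Z(33), 2082) + 2560345)/(-1099246 + u(512)) = (660*2082 + 2560345)/(-1099246 + 1862) = (1374120 + 2560345)/(-1097384) = 3934465*(-1/1097384) = -3934465/1097384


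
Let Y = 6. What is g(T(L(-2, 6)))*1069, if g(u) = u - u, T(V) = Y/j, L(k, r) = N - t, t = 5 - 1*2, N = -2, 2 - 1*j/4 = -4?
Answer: 0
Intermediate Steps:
j = 24 (j = 8 - 4*(-4) = 8 + 16 = 24)
t = 3 (t = 5 - 2 = 3)
L(k, r) = -5 (L(k, r) = -2 - 1*3 = -2 - 3 = -5)
T(V) = ¼ (T(V) = 6/24 = 6*(1/24) = ¼)
g(u) = 0
g(T(L(-2, 6)))*1069 = 0*1069 = 0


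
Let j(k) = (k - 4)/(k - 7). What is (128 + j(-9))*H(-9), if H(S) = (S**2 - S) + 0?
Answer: 92745/8 ≈ 11593.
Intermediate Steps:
H(S) = S**2 - S
j(k) = (-4 + k)/(-7 + k)
(128 + j(-9))*H(-9) = (128 + (-4 - 9)/(-7 - 9))*(-9*(-1 - 9)) = (128 - 13/(-16))*(-9*(-10)) = (128 - 1/16*(-13))*90 = (128 + 13/16)*90 = (2061/16)*90 = 92745/8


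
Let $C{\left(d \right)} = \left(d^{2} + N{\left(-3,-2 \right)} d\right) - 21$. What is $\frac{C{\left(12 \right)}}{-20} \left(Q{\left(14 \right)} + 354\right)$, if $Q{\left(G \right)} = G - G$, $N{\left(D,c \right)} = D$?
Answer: $- \frac{15399}{10} \approx -1539.9$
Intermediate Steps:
$Q{\left(G \right)} = 0$
$C{\left(d \right)} = -21 + d^{2} - 3 d$ ($C{\left(d \right)} = \left(d^{2} - 3 d\right) - 21 = -21 + d^{2} - 3 d$)
$\frac{C{\left(12 \right)}}{-20} \left(Q{\left(14 \right)} + 354\right) = \frac{-21 + 12^{2} - 36}{-20} \left(0 + 354\right) = \left(-21 + 144 - 36\right) \left(- \frac{1}{20}\right) 354 = 87 \left(- \frac{1}{20}\right) 354 = \left(- \frac{87}{20}\right) 354 = - \frac{15399}{10}$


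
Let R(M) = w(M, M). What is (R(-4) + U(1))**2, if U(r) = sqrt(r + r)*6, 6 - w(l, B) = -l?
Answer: 76 + 24*sqrt(2) ≈ 109.94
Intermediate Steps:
w(l, B) = 6 + l (w(l, B) = 6 - (-1)*l = 6 + l)
R(M) = 6 + M
U(r) = 6*sqrt(2)*sqrt(r) (U(r) = sqrt(2*r)*6 = (sqrt(2)*sqrt(r))*6 = 6*sqrt(2)*sqrt(r))
(R(-4) + U(1))**2 = ((6 - 4) + 6*sqrt(2)*sqrt(1))**2 = (2 + 6*sqrt(2)*1)**2 = (2 + 6*sqrt(2))**2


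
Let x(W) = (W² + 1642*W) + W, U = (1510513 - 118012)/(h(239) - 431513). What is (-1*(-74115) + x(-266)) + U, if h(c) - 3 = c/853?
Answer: -35847123922150/122692597 ≈ -2.9217e+5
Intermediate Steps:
h(c) = 3 + c/853
U = -395934451/122692597 (U = (1510513 - 118012)/((3 + (1/853)*239) - 431513) = 1392501/((3 + 239/853) - 431513) = 1392501/(2798/853 - 431513) = 1392501/(-368077791/853) = 1392501*(-853/368077791) = -395934451/122692597 ≈ -3.2270)
x(W) = W² + 1643*W
(-1*(-74115) + x(-266)) + U = (-1*(-74115) - 266*(1643 - 266)) - 395934451/122692597 = (74115 - 266*1377) - 395934451/122692597 = (74115 - 366282) - 395934451/122692597 = -292167 - 395934451/122692597 = -35847123922150/122692597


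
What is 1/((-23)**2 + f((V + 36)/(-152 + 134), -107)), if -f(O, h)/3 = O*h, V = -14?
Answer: 3/410 ≈ 0.0073171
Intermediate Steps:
f(O, h) = -3*O*h
1/((-23)**2 + f((V + 36)/(-152 + 134), -107)) = 1/((-23)**2 - 3*(-14 + 36)/(-152 + 134)*(-107)) = 1/(529 - 3*22/(-18)*(-107)) = 1/(529 - 3*22*(-1/18)*(-107)) = 1/(529 - 3*(-11/9)*(-107)) = 1/(529 - 1177/3) = 1/(410/3) = 3/410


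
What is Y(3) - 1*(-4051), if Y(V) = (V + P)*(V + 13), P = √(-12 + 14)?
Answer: 4099 + 16*√2 ≈ 4121.6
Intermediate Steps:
P = √2 ≈ 1.4142
Y(V) = (13 + V)*(V + √2) (Y(V) = (V + √2)*(V + 13) = (V + √2)*(13 + V) = (13 + V)*(V + √2))
Y(3) - 1*(-4051) = (3² + 13*3 + 13*√2 + 3*√2) - 1*(-4051) = (9 + 39 + 13*√2 + 3*√2) + 4051 = (48 + 16*√2) + 4051 = 4099 + 16*√2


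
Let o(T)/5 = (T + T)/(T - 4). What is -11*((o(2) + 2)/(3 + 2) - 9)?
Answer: 583/5 ≈ 116.60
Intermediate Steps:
o(T) = 10*T/(-4 + T) (o(T) = 5*((T + T)/(T - 4)) = 5*((2*T)/(-4 + T)) = 5*(2*T/(-4 + T)) = 10*T/(-4 + T))
-11*((o(2) + 2)/(3 + 2) - 9) = -11*((10*2/(-4 + 2) + 2)/(3 + 2) - 9) = -11*((10*2/(-2) + 2)/5 - 9) = -11*((10*2*(-½) + 2)*(⅕) - 9) = -11*((-10 + 2)*(⅕) - 9) = -11*(-8*⅕ - 9) = -11*(-8/5 - 9) = -11*(-53/5) = 583/5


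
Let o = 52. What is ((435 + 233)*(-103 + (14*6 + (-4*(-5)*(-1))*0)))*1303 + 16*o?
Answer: -16536844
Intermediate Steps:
((435 + 233)*(-103 + (14*6 + (-4*(-5)*(-1))*0)))*1303 + 16*o = ((435 + 233)*(-103 + (14*6 + (-4*(-5)*(-1))*0)))*1303 + 16*52 = (668*(-103 + (84 + (20*(-1))*0)))*1303 + 832 = (668*(-103 + (84 - 20*0)))*1303 + 832 = (668*(-103 + (84 + 0)))*1303 + 832 = (668*(-103 + 84))*1303 + 832 = (668*(-19))*1303 + 832 = -12692*1303 + 832 = -16537676 + 832 = -16536844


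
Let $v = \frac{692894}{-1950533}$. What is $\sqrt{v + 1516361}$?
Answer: $\frac{\sqrt{5769113841379567627}}{1950533} \approx 1231.4$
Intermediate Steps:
$v = - \frac{692894}{1950533}$ ($v = 692894 \left(- \frac{1}{1950533}\right) = - \frac{692894}{1950533} \approx -0.35523$)
$\sqrt{v + 1516361} = \sqrt{- \frac{692894}{1950533} + 1516361} = \sqrt{\frac{2957711477519}{1950533}} = \frac{\sqrt{5769113841379567627}}{1950533}$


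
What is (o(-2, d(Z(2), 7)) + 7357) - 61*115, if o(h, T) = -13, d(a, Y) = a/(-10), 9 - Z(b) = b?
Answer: 329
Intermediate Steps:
Z(b) = 9 - b
d(a, Y) = -a/10 (d(a, Y) = a*(-⅒) = -a/10)
(o(-2, d(Z(2), 7)) + 7357) - 61*115 = (-13 + 7357) - 61*115 = 7344 - 7015 = 329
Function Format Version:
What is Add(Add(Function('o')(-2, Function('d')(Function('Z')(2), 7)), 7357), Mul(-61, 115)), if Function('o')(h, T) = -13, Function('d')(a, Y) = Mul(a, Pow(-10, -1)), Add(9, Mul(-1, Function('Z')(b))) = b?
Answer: 329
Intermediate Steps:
Function('Z')(b) = Add(9, Mul(-1, b))
Function('d')(a, Y) = Mul(Rational(-1, 10), a) (Function('d')(a, Y) = Mul(a, Rational(-1, 10)) = Mul(Rational(-1, 10), a))
Add(Add(Function('o')(-2, Function('d')(Function('Z')(2), 7)), 7357), Mul(-61, 115)) = Add(Add(-13, 7357), Mul(-61, 115)) = Add(7344, -7015) = 329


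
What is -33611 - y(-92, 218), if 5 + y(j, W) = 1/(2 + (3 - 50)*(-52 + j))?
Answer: -227512621/6770 ≈ -33606.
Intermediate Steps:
y(j, W) = -5 + 1/(2446 - 47*j) (y(j, W) = -5 + 1/(2 + (3 - 50)*(-52 + j)) = -5 + 1/(2 - 47*(-52 + j)) = -5 + 1/(2 + (2444 - 47*j)) = -5 + 1/(2446 - 47*j))
-33611 - y(-92, 218) = -33611 - (12229 - 235*(-92))/(-2446 + 47*(-92)) = -33611 - (12229 + 21620)/(-2446 - 4324) = -33611 - 33849/(-6770) = -33611 - (-1)*33849/6770 = -33611 - 1*(-33849/6770) = -33611 + 33849/6770 = -227512621/6770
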